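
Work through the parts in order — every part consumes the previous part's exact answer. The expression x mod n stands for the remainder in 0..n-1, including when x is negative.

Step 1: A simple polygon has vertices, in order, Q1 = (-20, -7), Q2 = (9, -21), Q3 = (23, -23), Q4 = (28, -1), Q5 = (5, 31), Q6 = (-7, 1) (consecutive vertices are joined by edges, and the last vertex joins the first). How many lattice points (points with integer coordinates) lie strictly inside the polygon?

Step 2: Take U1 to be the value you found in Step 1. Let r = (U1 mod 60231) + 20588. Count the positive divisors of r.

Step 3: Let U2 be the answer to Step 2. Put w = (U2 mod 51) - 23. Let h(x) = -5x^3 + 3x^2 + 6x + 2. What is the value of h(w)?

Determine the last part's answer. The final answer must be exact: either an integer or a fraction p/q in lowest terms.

1822

Step 1: cross terms: (-20*-21 - 9*-7)=483, (9*-23 - 23*-21)=276, (23*-1 - 28*-23)=621, (28*31 - 5*-1)=873, (5*1 - -7*31)=222, (-7*-7 - -20*1)=69; twice the area = |2544| = 2544; area = 1272; boundary points = 1 + 2 + 1 + 1 + 6 + 1 = 12; strictly interior points = area - boundary/2 + 1 = 1267; answer 1267
Step 2: U1 = 1267; r = 21855; 21855 = 3 * 5 * 31 * 47; number of divisors = (1+1) * (1+1) * (1+1) * (1+1) = 16; answer 16
Step 3: U2 = 16; w = -7; -5*(-7)^3 + 3*(-7)^2 + 6*(-7)^1 + 2 = (1715) + (147) + (-42) + (2) = 1822; answer 1822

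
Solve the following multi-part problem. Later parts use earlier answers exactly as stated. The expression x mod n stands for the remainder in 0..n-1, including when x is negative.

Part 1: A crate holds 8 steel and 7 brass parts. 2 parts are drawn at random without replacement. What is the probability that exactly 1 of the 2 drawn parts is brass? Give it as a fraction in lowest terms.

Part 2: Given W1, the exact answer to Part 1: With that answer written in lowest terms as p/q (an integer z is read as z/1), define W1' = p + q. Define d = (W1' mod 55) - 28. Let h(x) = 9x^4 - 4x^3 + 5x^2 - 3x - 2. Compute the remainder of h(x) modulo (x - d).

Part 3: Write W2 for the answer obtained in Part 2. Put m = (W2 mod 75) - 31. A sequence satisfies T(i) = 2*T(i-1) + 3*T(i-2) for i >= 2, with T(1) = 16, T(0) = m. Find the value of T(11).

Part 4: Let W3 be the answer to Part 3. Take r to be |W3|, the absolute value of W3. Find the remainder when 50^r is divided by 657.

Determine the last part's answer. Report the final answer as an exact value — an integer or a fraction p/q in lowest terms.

Part 1: total draws C(15,2) = 105; favorable C(7,1)*C(8,1) = 56; P = 8/15; answer 8/15
Part 2: W1 = 8/15; threaded value p + q = 23; d = -5; remainder = value at the root: 9*(-5)^4 - 4*(-5)^3 + 5*(-5)^2 - 3*(-5)^1 - 2 = (5625) + (500) + (125) + (15) + (-2) = 6263; answer 6263
Part 3: W2 = 6263; m = 7; T(2) = 2*(16) + 3*(7) = 53; iterating: T(2)=53, T(3)=154, T(4)=467, T(5)=1396, T(6)=4193, T(7)=12574, T(8)=37727, T(9)=113176, T(10)=339533, T(11)=1018594; answer 1018594
Part 4: W3 = 1018594; r = 1018594; squarings mod 657: 50^1=50, 50^2=529, 50^4=616, 50^8=367, 50^16=4, 50^32=16, 50^64=256, 50^128=493, 50^256=616, 50^512=367, 50^1024=4, 50^2048=16, 50^4096=256, 50^8192=493, 50^16384=616, 50^32768=367, 50^65536=4, 50^131072=16, 50^262144=256, 50^524288=493; 50^1018594 = 50^2 * 50^32 * 50^64 * 50^128 * 50^512 * 50^2048 * 50^32768 * 50^65536 * 50^131072 * 50^262144 * 50^524288 = 328 (mod 657); answer 328

328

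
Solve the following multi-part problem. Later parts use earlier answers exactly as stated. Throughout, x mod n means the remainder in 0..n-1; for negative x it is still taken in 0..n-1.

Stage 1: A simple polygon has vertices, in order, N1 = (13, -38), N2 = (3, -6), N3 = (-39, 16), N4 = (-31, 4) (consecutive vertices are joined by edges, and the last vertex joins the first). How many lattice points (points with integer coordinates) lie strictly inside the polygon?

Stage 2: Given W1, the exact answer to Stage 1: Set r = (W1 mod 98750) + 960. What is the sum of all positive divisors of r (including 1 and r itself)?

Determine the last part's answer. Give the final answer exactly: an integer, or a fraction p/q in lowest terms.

Stage 1: cross terms: (13*-6 - 3*-38)=36, (3*16 - -39*-6)=-186, (-39*4 - -31*16)=340, (-31*-38 - 13*4)=1126; twice the area = |1316| = 1316; area = 658; boundary points = 2 + 2 + 4 + 2 = 10; strictly interior points = area - boundary/2 + 1 = 654; answer 654
Stage 2: W1 = 654; r = 1614; 1614 = 2 * 3 * 269; sigma = (1 + 2) * (1 + 3) * (1 + 269) = 3 * 4 * 270 = 3240; answer 3240

3240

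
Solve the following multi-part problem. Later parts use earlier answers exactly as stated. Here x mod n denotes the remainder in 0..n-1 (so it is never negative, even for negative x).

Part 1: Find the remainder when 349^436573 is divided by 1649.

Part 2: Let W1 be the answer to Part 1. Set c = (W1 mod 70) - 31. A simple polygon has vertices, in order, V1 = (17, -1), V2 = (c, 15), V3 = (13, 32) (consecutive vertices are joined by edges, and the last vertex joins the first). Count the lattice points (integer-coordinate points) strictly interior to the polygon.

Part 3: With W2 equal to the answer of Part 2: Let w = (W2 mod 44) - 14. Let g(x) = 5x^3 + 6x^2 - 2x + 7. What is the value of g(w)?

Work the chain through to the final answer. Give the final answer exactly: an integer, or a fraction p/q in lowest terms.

1291

Part 1: squarings mod 1649: 349^1=349, 349^2=1424, 349^4=1155, 349^8=1633, 349^16=256, 349^32=1225, 349^64=35, 349^128=1225, 349^256=35, 349^512=1225, 349^1024=35, 349^2048=1225, 349^4096=35, 349^8192=1225, 349^16384=35, 349^32768=1225, 349^65536=35, 349^131072=1225, 349^262144=35; 349^436573 = 349^1 * 349^4 * 349^8 * 349^16 * 349^64 * 349^256 * 349^2048 * 349^8192 * 349^32768 * 349^131072 * 349^262144 = 960 (mod 1649); answer 960
Part 2: W1 = 960; c = 19; cross terms: (17*15 - 19*-1)=274, (19*32 - 13*15)=413, (13*-1 - 17*32)=-557; twice the area = |130| = 130; area = 65; boundary points = 2 + 1 + 1 = 4; strictly interior points = area - boundary/2 + 1 = 64; answer 64
Part 3: W2 = 64; w = 6; 5*(6)^3 + 6*(6)^2 - 2*(6)^1 + 7 = (1080) + (216) + (-12) + (7) = 1291; answer 1291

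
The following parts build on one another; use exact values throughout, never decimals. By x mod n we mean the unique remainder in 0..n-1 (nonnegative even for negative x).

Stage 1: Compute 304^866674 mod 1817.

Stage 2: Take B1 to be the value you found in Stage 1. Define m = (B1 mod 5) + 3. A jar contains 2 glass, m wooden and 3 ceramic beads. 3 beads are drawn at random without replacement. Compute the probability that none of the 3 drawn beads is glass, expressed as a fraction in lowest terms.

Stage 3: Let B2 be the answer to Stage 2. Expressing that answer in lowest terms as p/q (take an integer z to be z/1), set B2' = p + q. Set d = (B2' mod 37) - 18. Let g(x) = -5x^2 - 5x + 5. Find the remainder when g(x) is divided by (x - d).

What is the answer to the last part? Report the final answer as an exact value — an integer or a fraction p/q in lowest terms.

5

Stage 1: squarings mod 1817: 304^1=304, 304^2=1566, 304^4=1223, 304^8=338, 304^16=1590, 304^32=653, 304^64=1231, 304^128=1800, 304^256=289, 304^512=1756, 304^1024=87, 304^2048=301, 304^4096=1568, 304^8192=223, 304^16384=670, 304^32768=101, 304^65536=1116, 304^131072=811, 304^262144=1784, 304^524288=1089; 304^866674 = 304^2 * 304^16 * 304^32 * 304^64 * 304^256 * 304^2048 * 304^4096 * 304^8192 * 304^65536 * 304^262144 * 304^524288 = 721 (mod 1817); answer 721
Stage 2: B1 = 721; m = 4; total draws C(9,3) = 84; favorable C(7,3) = 35; P = 5/12; answer 5/12
Stage 3: B2 = 5/12; threaded value p + q = 17; d = -1; remainder = value at the root: -5*(-1)^2 - 5*(-1)^1 + 5 = (-5) + (5) + (5) = 5; answer 5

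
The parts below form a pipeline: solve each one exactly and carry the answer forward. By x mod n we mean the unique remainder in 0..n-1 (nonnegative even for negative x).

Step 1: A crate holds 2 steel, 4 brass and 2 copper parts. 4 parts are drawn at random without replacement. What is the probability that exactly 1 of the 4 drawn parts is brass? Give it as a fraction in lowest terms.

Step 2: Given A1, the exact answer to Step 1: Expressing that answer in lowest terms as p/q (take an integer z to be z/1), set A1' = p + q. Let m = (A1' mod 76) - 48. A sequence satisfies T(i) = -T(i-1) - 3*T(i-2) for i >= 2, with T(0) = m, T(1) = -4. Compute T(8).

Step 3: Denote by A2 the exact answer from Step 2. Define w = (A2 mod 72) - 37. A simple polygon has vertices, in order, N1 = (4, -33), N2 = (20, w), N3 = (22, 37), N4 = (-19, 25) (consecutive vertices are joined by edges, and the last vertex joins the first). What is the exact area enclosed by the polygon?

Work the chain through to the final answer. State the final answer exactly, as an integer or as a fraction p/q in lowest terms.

1428

Step 1: total draws C(8,4) = 70; favorable C(4,1)*C(4,3) = 16; P = 8/35; answer 8/35
Step 2: A1 = 8/35; threaded value p + q = 43; m = -5; T(2) = -1*(-4) - 3*(-5) = 19; iterating: T(2)=19, T(3)=-7, T(4)=-50, T(5)=71, T(6)=79, T(7)=-292, T(8)=55; answer 55
Step 3: A2 = 55; w = 18; cross terms: (4*18 - 20*-33)=732, (20*37 - 22*18)=344, (22*25 - -19*37)=1253, (-19*-33 - 4*25)=527; twice the area = |2856| = 2856; area = 1428; answer 1428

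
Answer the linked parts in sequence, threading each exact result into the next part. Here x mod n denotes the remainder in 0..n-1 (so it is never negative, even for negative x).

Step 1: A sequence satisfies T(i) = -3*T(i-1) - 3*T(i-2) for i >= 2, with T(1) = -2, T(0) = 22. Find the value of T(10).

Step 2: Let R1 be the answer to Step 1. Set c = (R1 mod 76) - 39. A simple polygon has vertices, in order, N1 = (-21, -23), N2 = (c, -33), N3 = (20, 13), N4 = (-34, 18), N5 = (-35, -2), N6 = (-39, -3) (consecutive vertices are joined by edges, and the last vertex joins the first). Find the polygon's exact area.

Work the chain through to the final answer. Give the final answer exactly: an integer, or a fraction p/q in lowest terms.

Step 1: T(2) = -3*(-2) - 3*(22) = -60; iterating: T(2)=-60, T(3)=186, T(4)=-378, T(5)=576, T(6)=-594, T(7)=54, T(8)=1620, T(9)=-5022, T(10)=10206; answer 10206
Step 2: R1 = 10206; c = -17; cross terms: (-21*-33 - -17*-23)=302, (-17*13 - 20*-33)=439, (20*18 - -34*13)=802, (-34*-2 - -35*18)=698, (-35*-3 - -39*-2)=27, (-39*-23 - -21*-3)=834; twice the area = |3102| = 3102; area = 1551; answer 1551

1551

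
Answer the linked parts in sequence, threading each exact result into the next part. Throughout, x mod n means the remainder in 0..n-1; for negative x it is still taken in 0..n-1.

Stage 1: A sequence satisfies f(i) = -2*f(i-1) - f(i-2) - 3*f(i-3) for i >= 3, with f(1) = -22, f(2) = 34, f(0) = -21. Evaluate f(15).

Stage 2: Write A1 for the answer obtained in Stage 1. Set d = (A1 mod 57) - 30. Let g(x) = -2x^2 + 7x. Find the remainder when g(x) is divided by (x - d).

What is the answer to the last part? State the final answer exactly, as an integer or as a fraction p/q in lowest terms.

Stage 1: f(3) = -2*(34) - 1*(-22) - 3*(-21) = 17; iterating: f(3)=17, f(4)=-2, f(5)=-115, f(6)=181, f(7)=-241, f(8)=646, f(9)=-1594, f(10)=3265, f(11)=-6874, f(12)=15265, f(13)=-33451, f(14)=72259, f(15)=-156862; answer -156862
Stage 2: A1 = -156862; d = -28; remainder = value at the root: -2*(-28)^2 + 7*(-28)^1 = (-1568) + (-196) = -1764; answer -1764

-1764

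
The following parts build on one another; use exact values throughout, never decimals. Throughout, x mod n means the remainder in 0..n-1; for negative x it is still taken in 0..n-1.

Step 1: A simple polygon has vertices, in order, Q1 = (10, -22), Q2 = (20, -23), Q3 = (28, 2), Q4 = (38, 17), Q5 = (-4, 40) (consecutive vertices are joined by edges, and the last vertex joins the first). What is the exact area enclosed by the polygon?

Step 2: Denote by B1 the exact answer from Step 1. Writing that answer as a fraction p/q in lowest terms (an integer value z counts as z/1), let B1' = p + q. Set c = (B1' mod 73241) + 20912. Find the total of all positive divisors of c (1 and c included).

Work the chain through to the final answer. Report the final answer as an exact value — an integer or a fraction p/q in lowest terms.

36360

Step 1: cross terms: (10*-23 - 20*-22)=210, (20*2 - 28*-23)=684, (28*17 - 38*2)=400, (38*40 - -4*17)=1588, (-4*-22 - 10*40)=-312; twice the area = |2570| = 2570; area = 1285; answer 1285
Step 2: B1 = 1285; threaded value p + q = 1286; c = 22198; 22198 = 2 * 11 * 1009; sigma = (1 + 2) * (1 + 11) * (1 + 1009) = 3 * 12 * 1010 = 36360; answer 36360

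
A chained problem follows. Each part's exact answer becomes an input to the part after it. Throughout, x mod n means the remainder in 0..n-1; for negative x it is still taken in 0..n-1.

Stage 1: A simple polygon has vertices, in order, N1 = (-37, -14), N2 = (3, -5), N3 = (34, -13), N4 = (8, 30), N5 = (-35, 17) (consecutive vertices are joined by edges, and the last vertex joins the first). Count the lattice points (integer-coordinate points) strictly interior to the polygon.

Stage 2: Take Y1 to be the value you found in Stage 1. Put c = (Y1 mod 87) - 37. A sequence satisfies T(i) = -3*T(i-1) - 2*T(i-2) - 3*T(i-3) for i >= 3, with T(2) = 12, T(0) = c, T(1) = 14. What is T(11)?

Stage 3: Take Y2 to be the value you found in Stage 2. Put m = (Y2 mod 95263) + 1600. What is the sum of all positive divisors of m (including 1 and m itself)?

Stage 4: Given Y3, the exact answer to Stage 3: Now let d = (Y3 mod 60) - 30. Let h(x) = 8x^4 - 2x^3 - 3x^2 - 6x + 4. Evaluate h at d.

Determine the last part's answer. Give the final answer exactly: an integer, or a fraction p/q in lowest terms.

Stage 1: cross terms: (-37*-5 - 3*-14)=227, (3*-13 - 34*-5)=131, (34*30 - 8*-13)=1124, (8*17 - -35*30)=1186, (-35*-14 - -37*17)=1119; twice the area = |3787| = 3787; area = 3787/2; boundary points = 1 + 1 + 1 + 1 + 1 = 5; strictly interior points = area - boundary/2 + 1 = 1892; answer 1892
Stage 2: Y1 = 1892; c = 28; T(3) = -3*(12) - 2*(14) - 3*(28) = -148; iterating: T(3)=-148, T(4)=378, T(5)=-874, T(6)=2310, T(7)=-6316, T(8)=16950, T(9)=-45148, T(10)=120492, T(11)=-322030; answer -322030
Stage 3: Y2 = -322030; m = 60622; 60622 = 2 * 17 * 1783; sigma = (1 + 2) * (1 + 17) * (1 + 1783) = 3 * 18 * 1784 = 96336; answer 96336
Stage 4: Y3 = 96336; d = 6; 8*(6)^4 - 2*(6)^3 - 3*(6)^2 - 6*(6)^1 + 4 = (10368) + (-432) + (-108) + (-36) + (4) = 9796; answer 9796

9796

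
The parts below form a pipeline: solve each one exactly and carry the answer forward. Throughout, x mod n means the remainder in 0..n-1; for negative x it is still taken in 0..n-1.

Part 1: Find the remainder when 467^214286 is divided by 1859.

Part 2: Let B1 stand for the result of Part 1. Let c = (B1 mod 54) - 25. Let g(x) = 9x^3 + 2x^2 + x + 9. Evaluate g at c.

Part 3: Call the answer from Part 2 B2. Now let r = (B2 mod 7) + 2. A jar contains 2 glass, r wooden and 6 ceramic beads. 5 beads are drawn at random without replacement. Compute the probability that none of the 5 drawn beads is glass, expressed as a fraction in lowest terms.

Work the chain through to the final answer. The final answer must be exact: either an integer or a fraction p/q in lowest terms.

7/22

Part 1: squarings mod 1859: 467^1=467, 467^2=586, 467^4=1340, 467^8=1665, 467^16=456, 467^32=1587, 467^64=1483, 467^128=92, 467^256=1028, 467^512=872, 467^1024=53, 467^2048=950, 467^4096=885, 467^8192=586, 467^16384=1340, 467^32768=1665, 467^65536=456, 467^131072=1587; 467^214286 = 467^2 * 467^4 * 467^8 * 467^256 * 467^1024 * 467^16384 * 467^65536 * 467^131072 = 1457 (mod 1859); answer 1457
Part 2: B1 = 1457; c = 28; 9*(28)^3 + 2*(28)^2 + 1*(28)^1 + 9 = (197568) + (1568) + (28) + (9) = 199173; answer 199173
Part 3: B2 = 199173; r = 4; total draws C(12,5) = 792; favorable C(10,5) = 252; P = 7/22; answer 7/22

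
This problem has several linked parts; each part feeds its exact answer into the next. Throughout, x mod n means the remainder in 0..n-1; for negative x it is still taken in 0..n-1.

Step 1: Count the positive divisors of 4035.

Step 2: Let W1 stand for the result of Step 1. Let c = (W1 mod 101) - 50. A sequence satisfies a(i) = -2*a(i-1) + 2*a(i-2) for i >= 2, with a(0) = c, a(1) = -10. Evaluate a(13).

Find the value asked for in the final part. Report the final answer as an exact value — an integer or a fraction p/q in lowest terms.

2829440

Step 1: 4035 = 3 * 5 * 269; number of divisors = (1+1) * (1+1) * (1+1) = 8; answer 8
Step 2: W1 = 8; c = -42; a(2) = -2*(-10) + 2*(-42) = -64; iterating: a(2)=-64, a(3)=108, a(4)=-344, a(5)=904, a(6)=-2496, a(7)=6800, a(8)=-18592, a(9)=50784, a(10)=-138752, a(11)=379072, a(12)=-1035648, a(13)=2829440; answer 2829440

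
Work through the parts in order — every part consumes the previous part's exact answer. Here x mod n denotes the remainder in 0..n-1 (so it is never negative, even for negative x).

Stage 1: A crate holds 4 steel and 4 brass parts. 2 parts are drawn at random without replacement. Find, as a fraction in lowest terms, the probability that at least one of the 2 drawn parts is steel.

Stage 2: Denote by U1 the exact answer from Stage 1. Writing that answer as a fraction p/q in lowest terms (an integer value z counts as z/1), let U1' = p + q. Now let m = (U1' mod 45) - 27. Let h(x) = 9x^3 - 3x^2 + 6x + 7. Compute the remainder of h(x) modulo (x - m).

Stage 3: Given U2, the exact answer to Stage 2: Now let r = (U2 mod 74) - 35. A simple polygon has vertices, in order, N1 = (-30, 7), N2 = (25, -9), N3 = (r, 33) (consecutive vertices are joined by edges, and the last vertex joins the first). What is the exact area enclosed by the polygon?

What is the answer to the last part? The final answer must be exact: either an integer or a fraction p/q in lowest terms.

Stage 1: total draws C(8,2) = 28; complement C(4,2) = 6; favorable 28 - 6 = 22; P = 11/14; answer 11/14
Stage 2: U1 = 11/14; threaded value p + q = 25; m = -2; remainder = value at the root: 9*(-2)^3 - 3*(-2)^2 + 6*(-2)^1 + 7 = (-72) + (-12) + (-12) + (7) = -89; answer -89
Stage 3: U2 = -89; r = 24; cross terms: (-30*-9 - 25*7)=95, (25*33 - 24*-9)=1041, (24*7 - -30*33)=1158; twice the area = |2294| = 2294; area = 1147; answer 1147

1147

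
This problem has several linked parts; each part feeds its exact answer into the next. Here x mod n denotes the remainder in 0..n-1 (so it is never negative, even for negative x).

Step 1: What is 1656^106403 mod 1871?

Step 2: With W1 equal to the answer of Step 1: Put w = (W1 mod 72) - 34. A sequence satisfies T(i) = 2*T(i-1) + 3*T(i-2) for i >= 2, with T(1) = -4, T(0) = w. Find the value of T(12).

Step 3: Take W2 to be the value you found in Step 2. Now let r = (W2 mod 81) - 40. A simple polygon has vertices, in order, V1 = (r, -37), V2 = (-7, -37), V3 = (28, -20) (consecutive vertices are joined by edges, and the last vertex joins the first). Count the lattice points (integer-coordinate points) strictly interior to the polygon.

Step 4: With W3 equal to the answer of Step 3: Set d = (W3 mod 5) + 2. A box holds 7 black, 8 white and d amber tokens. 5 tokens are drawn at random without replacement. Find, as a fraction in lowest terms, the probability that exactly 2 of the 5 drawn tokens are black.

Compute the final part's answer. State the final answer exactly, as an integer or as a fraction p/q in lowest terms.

Step 1: squarings mod 1871: 1656^1=1656, 1656^2=1321, 1656^4=1269, 1656^8=1301, 1656^16=1217, 1656^32=1128, 1656^64=104, 1656^128=1461, 1656^256=1581, 1656^512=1776, 1656^1024=1541, 1656^2048=382, 1656^4096=1857, 1656^8192=196, 1656^16384=996, 1656^32768=386, 1656^65536=1187; 1656^106403 = 1656^1 * 1656^2 * 1656^32 * 1656^128 * 1656^256 * 1656^512 * 1656^1024 * 1656^2048 * 1656^4096 * 1656^32768 * 1656^65536 = 1391 (mod 1871); answer 1391
Step 2: W1 = 1391; w = -11; T(2) = 2*(-4) + 3*(-11) = -41; iterating: T(2)=-41, T(3)=-94, T(4)=-311, T(5)=-904, T(6)=-2741, T(7)=-8194, T(8)=-24611, T(9)=-73804, T(10)=-221441, T(11)=-664294, T(12)=-1992911; answer -1992911
Step 3: W2 = -1992911; r = -27; cross terms: (-27*-37 - -7*-37)=740, (-7*-20 - 28*-37)=1176, (28*-37 - -27*-20)=-1576; twice the area = |340| = 340; area = 170; boundary points = 20 + 1 + 1 = 22; strictly interior points = area - boundary/2 + 1 = 160; answer 160
Step 4: W3 = 160; d = 2; total draws C(17,5) = 6188; favorable C(7,2)*C(10,3) = 2520; P = 90/221; answer 90/221

90/221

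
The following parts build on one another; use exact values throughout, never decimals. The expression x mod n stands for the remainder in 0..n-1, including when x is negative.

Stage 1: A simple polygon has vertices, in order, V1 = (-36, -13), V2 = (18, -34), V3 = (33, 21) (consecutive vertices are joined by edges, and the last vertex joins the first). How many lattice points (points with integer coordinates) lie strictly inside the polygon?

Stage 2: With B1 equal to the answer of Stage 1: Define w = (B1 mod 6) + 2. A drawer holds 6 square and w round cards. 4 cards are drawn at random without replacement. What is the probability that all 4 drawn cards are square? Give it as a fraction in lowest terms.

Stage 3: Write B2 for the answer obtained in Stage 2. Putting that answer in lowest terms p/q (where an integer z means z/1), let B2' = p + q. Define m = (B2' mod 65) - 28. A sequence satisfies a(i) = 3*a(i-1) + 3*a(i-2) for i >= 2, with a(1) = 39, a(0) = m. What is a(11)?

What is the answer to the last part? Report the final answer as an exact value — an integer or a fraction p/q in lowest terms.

27429354

Stage 1: cross terms: (-36*-34 - 18*-13)=1458, (18*21 - 33*-34)=1500, (33*-13 - -36*21)=327; twice the area = |3285| = 3285; area = 3285/2; boundary points = 3 + 5 + 1 = 9; strictly interior points = area - boundary/2 + 1 = 1639; answer 1639
Stage 2: B1 = 1639; w = 3; total draws C(9,4) = 126; favorable C(6,4) = 15; P = 5/42; answer 5/42
Stage 3: B2 = 5/42; threaded value p + q = 47; m = 19; a(2) = 3*(39) + 3*(19) = 174; iterating: a(2)=174, a(3)=639, a(4)=2439, a(5)=9234, a(6)=35019, a(7)=132759, a(8)=503334, a(9)=1908279, a(10)=7234839, a(11)=27429354; answer 27429354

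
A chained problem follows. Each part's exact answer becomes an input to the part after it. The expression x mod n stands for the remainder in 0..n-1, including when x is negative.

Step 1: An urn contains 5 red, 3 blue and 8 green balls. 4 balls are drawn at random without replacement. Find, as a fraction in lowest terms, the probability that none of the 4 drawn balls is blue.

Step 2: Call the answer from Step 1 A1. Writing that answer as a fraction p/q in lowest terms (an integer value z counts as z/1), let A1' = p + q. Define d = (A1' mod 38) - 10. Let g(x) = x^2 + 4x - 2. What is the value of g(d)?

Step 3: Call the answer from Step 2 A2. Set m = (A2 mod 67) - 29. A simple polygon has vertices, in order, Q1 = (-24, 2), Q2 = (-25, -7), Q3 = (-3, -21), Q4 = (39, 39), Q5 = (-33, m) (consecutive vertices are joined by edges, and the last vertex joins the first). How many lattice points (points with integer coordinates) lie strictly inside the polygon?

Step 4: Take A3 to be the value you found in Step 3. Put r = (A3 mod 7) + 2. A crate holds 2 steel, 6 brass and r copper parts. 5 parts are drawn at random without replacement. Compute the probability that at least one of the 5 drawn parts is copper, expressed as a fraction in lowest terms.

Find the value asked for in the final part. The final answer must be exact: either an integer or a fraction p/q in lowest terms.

Step 1: total draws C(16,4) = 1820; favorable C(13,4) = 715; P = 11/28; answer 11/28
Step 2: A1 = 11/28; threaded value p + q = 39; d = -9; 1*(-9)^2 + 4*(-9)^1 - 2 = (81) + (-36) + (-2) = 43; answer 43
Step 3: A2 = 43; m = 14; cross terms: (-24*-7 - -25*2)=218, (-25*-21 - -3*-7)=504, (-3*39 - 39*-21)=702, (39*14 - -33*39)=1833, (-33*2 - -24*14)=270; twice the area = |3527| = 3527; area = 3527/2; boundary points = 1 + 2 + 6 + 1 + 3 = 13; strictly interior points = area - boundary/2 + 1 = 1758; answer 1758
Step 4: A3 = 1758; r = 3; total draws C(11,5) = 462; complement C(8,5) = 56; favorable 462 - 56 = 406; P = 29/33; answer 29/33

29/33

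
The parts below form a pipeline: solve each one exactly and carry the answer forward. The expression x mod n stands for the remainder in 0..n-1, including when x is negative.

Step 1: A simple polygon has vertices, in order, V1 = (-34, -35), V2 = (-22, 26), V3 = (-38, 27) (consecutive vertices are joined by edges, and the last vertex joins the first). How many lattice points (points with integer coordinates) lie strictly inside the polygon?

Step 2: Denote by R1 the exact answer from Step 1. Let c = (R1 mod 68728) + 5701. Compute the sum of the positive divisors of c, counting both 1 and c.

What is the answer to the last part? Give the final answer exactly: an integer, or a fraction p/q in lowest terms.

9840

Step 1: cross terms: (-34*26 - -22*-35)=-1654, (-22*27 - -38*26)=394, (-38*-35 - -34*27)=2248; twice the area = |988| = 988; area = 494; boundary points = 1 + 1 + 2 = 4; strictly interior points = area - boundary/2 + 1 = 493; answer 493
Step 2: R1 = 493; c = 6194; 6194 = 2 * 19 * 163; sigma = (1 + 2) * (1 + 19) * (1 + 163) = 3 * 20 * 164 = 9840; answer 9840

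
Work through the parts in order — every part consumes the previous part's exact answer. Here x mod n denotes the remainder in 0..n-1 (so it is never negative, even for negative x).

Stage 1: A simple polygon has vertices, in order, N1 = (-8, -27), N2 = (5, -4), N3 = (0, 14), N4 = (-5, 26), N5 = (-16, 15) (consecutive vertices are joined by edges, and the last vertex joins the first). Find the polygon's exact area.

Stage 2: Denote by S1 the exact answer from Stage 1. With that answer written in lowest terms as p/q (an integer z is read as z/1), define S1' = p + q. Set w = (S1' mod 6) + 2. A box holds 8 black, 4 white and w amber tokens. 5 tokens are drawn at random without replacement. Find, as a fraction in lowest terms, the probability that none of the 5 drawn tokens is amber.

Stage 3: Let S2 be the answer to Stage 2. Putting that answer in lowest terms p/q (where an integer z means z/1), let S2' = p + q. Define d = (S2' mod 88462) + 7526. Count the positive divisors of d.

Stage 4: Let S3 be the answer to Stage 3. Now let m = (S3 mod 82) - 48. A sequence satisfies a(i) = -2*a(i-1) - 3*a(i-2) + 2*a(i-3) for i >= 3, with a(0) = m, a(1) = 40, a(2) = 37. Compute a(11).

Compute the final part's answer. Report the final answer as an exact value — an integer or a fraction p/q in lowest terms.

-69274

Stage 1: cross terms: (-8*-4 - 5*-27)=167, (5*14 - 0*-4)=70, (0*26 - -5*14)=70, (-5*15 - -16*26)=341, (-16*-27 - -8*15)=552; twice the area = |1200| = 1200; area = 600; answer 600
Stage 2: S1 = 600; threaded value p + q = 601; w = 3; total draws C(15,5) = 3003; favorable C(12,5) = 792; P = 24/91; answer 24/91
Stage 3: S2 = 24/91; threaded value p + q = 115; d = 7641; 7641 = 3^3 * 283; number of divisors = (3+1) * (1+1) = 8; answer 8
Stage 4: S3 = 8; m = -40; a(3) = -2*(37) - 3*(40) + 2*(-40) = -274; iterating: a(3)=-274, a(4)=517, a(5)=-138, a(6)=-1823, a(7)=5094, a(8)=-4995, a(9)=-8938, a(10)=43049, a(11)=-69274; answer -69274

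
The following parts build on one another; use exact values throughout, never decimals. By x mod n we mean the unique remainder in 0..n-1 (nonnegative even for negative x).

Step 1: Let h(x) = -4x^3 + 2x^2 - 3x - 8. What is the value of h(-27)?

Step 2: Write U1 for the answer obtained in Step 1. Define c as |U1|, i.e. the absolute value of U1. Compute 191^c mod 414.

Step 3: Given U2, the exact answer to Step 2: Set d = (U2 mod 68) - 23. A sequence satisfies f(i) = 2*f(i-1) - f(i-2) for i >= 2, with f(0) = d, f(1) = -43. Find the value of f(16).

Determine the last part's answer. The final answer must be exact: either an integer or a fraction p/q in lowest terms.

Step 1: -4*(-27)^3 + 2*(-27)^2 - 3*(-27)^1 - 8 = (78732) + (1458) + (81) + (-8) = 80263; answer 80263
Step 2: U1 = 80263; c = 80263; squarings mod 414: 191^1=191, 191^2=49, 191^4=331, 191^8=265, 191^16=259, 191^32=13, 191^64=169, 191^128=409, 191^256=25, 191^512=211, 191^1024=223, 191^2048=49, 191^4096=331, 191^8192=265, 191^16384=259, 191^32768=13, 191^65536=169; 191^80263 = 191^1 * 191^2 * 191^4 * 191^128 * 191^256 * 191^2048 * 191^4096 * 191^8192 * 191^65536 = 281 (mod 414); answer 281
Step 3: U2 = 281; d = -14; f(2) = 2*(-43) - 1*(-14) = -72; iterating: f(2)=-72, f(3)=-101, f(4)=-130, f(5)=-159, f(6)=-188, f(7)=-217, f(8)=-246, f(9)=-275, f(10)=-304, f(11)=-333, f(12)=-362, f(13)=-391, f(14)=-420, f(15)=-449, f(16)=-478; answer -478

-478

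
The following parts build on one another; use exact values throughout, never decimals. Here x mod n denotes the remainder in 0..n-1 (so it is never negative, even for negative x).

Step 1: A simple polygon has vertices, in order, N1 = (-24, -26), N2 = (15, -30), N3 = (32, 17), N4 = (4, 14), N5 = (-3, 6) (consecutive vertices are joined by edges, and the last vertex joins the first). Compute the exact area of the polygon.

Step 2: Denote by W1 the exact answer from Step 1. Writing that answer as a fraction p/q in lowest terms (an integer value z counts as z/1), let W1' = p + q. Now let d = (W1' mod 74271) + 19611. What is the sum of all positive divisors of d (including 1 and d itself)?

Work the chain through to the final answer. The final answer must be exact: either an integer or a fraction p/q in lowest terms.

Step 1: cross terms: (-24*-30 - 15*-26)=1110, (15*17 - 32*-30)=1215, (32*14 - 4*17)=380, (4*6 - -3*14)=66, (-3*-26 - -24*6)=222; twice the area = |2993| = 2993; area = 2993/2; answer 2993/2
Step 2: W1 = 2993/2; threaded value p + q = 2995; d = 22606; 22606 = 2 * 89 * 127; sigma = (1 + 2) * (1 + 89) * (1 + 127) = 3 * 90 * 128 = 34560; answer 34560

34560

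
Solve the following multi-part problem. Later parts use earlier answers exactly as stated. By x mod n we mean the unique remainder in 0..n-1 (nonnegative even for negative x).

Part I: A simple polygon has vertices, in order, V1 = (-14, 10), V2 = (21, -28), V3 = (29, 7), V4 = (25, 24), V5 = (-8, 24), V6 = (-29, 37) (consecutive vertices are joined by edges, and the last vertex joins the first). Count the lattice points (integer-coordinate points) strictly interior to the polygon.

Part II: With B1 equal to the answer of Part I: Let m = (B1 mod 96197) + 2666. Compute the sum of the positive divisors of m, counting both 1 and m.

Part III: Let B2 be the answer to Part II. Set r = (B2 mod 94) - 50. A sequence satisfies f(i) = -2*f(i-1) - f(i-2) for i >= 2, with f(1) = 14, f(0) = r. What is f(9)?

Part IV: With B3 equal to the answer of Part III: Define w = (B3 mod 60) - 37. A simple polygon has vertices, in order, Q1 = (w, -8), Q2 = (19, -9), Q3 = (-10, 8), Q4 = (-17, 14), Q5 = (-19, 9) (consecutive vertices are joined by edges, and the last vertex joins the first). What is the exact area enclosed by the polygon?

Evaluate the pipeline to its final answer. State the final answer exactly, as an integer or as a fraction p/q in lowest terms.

457/2

Part I: cross terms: (-14*-28 - 21*10)=182, (21*7 - 29*-28)=959, (29*24 - 25*7)=521, (25*24 - -8*24)=792, (-8*37 - -29*24)=400, (-29*10 - -14*37)=228; twice the area = |3082| = 3082; area = 1541; boundary points = 1 + 1 + 1 + 33 + 1 + 3 = 40; strictly interior points = area - boundary/2 + 1 = 1522; answer 1522
Part II: B1 = 1522; m = 4188; 4188 = 2^2 * 3 * 349; sigma = (1 + 2 + 4) * (1 + 3) * (1 + 349) = 7 * 4 * 350 = 9800; answer 9800
Part III: B2 = 9800; r = -26; f(2) = -2*(14) - 1*(-26) = -2; iterating: f(2)=-2, f(3)=-10, f(4)=22, f(5)=-34, f(6)=46, f(7)=-58, f(8)=70, f(9)=-82; answer -82
Part IV: B3 = -82; w = 1; cross terms: (1*-9 - 19*-8)=143, (19*8 - -10*-9)=62, (-10*14 - -17*8)=-4, (-17*9 - -19*14)=113, (-19*-8 - 1*9)=143; twice the area = |457| = 457; area = 457/2; answer 457/2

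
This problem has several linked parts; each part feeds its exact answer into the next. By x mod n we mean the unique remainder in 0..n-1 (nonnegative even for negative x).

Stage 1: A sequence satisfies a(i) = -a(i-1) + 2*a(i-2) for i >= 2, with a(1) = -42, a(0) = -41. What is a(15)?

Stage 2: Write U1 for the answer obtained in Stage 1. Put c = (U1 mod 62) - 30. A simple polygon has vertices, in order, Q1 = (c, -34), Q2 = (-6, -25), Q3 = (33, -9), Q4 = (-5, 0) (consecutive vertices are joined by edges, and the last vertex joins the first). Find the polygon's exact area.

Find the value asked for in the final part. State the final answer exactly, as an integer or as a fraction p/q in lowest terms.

650

Stage 1: a(2) = -1*(-42) + 2*(-41) = -40; iterating: a(2)=-40, a(3)=-44, a(4)=-36, a(5)=-52, a(6)=-20, a(7)=-84, a(8)=44, a(9)=-212, a(10)=300, a(11)=-724, a(12)=1324, a(13)=-2772, a(14)=5420, a(15)=-10964; answer -10964
Stage 2: U1 = -10964; c = -20; cross terms: (-20*-25 - -6*-34)=296, (-6*-9 - 33*-25)=879, (33*0 - -5*-9)=-45, (-5*-34 - -20*0)=170; twice the area = |1300| = 1300; area = 650; answer 650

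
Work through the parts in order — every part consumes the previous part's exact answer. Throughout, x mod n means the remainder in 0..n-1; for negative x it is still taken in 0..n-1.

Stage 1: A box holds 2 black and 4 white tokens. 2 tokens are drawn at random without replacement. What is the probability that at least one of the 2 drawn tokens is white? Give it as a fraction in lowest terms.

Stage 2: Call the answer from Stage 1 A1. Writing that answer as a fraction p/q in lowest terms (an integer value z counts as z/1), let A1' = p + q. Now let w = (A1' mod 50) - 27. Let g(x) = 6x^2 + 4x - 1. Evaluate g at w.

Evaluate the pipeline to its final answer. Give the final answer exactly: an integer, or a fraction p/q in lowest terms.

31

Stage 1: total draws C(6,2) = 15; complement C(2,2) = 1; favorable 15 - 1 = 14; P = 14/15; answer 14/15
Stage 2: A1 = 14/15; threaded value p + q = 29; w = 2; 6*(2)^2 + 4*(2)^1 - 1 = (24) + (8) + (-1) = 31; answer 31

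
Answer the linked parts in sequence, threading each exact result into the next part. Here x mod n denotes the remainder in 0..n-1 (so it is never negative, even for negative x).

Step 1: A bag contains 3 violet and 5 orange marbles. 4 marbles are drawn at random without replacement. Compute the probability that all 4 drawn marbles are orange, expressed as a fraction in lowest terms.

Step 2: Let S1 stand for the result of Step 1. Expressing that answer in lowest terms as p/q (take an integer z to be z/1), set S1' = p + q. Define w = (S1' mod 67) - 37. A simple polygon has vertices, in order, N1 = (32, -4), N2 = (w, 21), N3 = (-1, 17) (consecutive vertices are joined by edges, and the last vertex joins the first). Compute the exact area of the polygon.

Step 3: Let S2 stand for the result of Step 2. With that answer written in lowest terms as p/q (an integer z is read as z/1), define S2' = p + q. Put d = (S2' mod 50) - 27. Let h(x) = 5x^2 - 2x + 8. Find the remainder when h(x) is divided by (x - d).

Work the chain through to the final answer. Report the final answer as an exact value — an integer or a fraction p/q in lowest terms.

1320

Step 1: total draws C(8,4) = 70; favorable C(5,4) = 5; P = 1/14; answer 1/14
Step 2: S1 = 1/14; threaded value p + q = 15; w = -22; cross terms: (32*21 - -22*-4)=584, (-22*17 - -1*21)=-353, (-1*-4 - 32*17)=-540; twice the area = |-309| = 309; area = 309/2; answer 309/2
Step 3: S2 = 309/2; threaded value p + q = 311; d = -16; remainder = value at the root: 5*(-16)^2 - 2*(-16)^1 + 8 = (1280) + (32) + (8) = 1320; answer 1320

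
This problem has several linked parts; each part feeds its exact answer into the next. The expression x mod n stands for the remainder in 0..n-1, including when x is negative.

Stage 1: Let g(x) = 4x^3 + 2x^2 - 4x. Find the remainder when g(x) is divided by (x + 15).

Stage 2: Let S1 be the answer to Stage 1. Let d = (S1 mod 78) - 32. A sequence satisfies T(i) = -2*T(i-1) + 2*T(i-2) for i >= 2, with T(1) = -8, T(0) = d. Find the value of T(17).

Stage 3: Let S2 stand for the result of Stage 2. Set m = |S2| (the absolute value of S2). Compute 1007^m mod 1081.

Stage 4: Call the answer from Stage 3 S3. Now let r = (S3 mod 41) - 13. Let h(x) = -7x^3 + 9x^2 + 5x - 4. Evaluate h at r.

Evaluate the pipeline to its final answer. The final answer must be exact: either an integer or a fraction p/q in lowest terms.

Stage 1: remainder = value at the root: 4*(-15)^3 + 2*(-15)^2 - 4*(-15)^1 = (-13500) + (450) + (60) = -12990; answer -12990
Stage 2: S1 = -12990; d = 4; T(2) = -2*(-8) + 2*(4) = 24; iterating: T(2)=24, T(3)=-64, T(4)=176, T(5)=-480, T(6)=1312, T(7)=-3584, T(8)=9792, T(9)=-26752, T(10)=73088, T(11)=-199680, T(12)=545536, T(13)=-1490432, T(14)=4071936, T(15)=-11124736, T(16)=30393344, T(17)=-83036160; answer -83036160
Stage 3: S2 = -83036160; m = 83036160; squarings mod 1081: 1007^1=1007, 1007^2=71, 1007^4=717, 1007^8=614, 1007^16=808, 1007^32=1021, 1007^64=357, 1007^128=972, 1007^256=1071, 1007^512=100, 1007^1024=271, 1007^2048=1014, 1007^4096=165, 1007^8192=200, 1007^16384=3, 1007^32768=9, 1007^65536=81, 1007^131072=75, 1007^262144=220, 1007^524288=836, 1007^1048576=570, 1007^2097152=600, 1007^4194304=27, 1007^8388608=729, 1007^16777216=670, 1007^33554432=285, 1007^67108864=150; 1007^83036160 = 1007^2048 * 1007^65536 * 1007^131072 * 1007^1048576 * 1007^2097152 * 1007^4194304 * 1007^8388608 * 1007^67108864 = 380 (mod 1081); answer 380
Stage 4: S3 = 380; r = -2; -7*(-2)^3 + 9*(-2)^2 + 5*(-2)^1 - 4 = (56) + (36) + (-10) + (-4) = 78; answer 78

78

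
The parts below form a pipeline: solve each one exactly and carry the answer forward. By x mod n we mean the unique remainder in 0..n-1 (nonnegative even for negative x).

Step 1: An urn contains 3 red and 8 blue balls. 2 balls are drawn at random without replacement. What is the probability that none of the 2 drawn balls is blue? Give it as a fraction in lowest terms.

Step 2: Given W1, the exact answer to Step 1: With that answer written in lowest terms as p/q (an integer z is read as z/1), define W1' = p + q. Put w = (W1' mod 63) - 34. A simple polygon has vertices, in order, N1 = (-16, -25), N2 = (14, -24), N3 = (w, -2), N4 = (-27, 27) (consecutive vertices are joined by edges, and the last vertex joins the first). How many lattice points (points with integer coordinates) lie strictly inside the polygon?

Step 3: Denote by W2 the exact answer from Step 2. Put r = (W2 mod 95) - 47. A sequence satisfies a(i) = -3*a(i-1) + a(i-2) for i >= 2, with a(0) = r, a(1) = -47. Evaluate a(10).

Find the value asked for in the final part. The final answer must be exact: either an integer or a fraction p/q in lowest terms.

Step 1: total draws C(11,2) = 55; favorable C(3,2) = 3; P = 3/55; answer 3/55
Step 2: W1 = 3/55; threaded value p + q = 58; w = 24; cross terms: (-16*-24 - 14*-25)=734, (14*-2 - 24*-24)=548, (24*27 - -27*-2)=594, (-27*-25 - -16*27)=1107; twice the area = |2983| = 2983; area = 2983/2; boundary points = 1 + 2 + 1 + 1 = 5; strictly interior points = area - boundary/2 + 1 = 1490; answer 1490
Step 3: W2 = 1490; r = 18; a(2) = -3*(-47) + 1*(18) = 159; iterating: a(2)=159, a(3)=-524, a(4)=1731, a(5)=-5717, a(6)=18882, a(7)=-62363, a(8)=205971, a(9)=-680276, a(10)=2246799; answer 2246799

2246799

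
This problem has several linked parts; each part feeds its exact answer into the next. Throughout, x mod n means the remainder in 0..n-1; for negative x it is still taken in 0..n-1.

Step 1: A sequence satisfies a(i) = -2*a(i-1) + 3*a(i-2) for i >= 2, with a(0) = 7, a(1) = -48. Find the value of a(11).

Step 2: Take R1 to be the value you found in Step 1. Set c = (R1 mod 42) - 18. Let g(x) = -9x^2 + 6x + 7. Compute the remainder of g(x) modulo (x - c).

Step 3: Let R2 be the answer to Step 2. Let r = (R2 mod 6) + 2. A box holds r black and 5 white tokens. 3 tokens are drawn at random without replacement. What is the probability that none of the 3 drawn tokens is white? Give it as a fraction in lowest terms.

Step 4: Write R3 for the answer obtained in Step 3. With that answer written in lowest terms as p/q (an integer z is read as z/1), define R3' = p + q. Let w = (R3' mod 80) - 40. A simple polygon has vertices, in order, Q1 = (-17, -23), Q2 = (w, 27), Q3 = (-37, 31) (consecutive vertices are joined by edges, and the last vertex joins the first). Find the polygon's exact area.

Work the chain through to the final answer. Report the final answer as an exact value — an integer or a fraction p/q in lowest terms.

Step 1: a(2) = -2*(-48) + 3*(7) = 117; iterating: a(2)=117, a(3)=-378, a(4)=1107, a(5)=-3348, a(6)=10017, a(7)=-30078, a(8)=90207, a(9)=-270648, a(10)=811917, a(11)=-2435778; answer -2435778
Step 2: R1 = -2435778; c = -6; remainder = value at the root: -9*(-6)^2 + 6*(-6)^1 + 7 = (-324) + (-36) + (7) = -353; answer -353
Step 3: R2 = -353; r = 3; total draws C(8,3) = 56; favorable C(3,3) = 1; P = 1/56; answer 1/56
Step 4: R3 = 1/56; threaded value p + q = 57; w = 17; cross terms: (-17*27 - 17*-23)=-68, (17*31 - -37*27)=1526, (-37*-23 - -17*31)=1378; twice the area = |2836| = 2836; area = 1418; answer 1418

1418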